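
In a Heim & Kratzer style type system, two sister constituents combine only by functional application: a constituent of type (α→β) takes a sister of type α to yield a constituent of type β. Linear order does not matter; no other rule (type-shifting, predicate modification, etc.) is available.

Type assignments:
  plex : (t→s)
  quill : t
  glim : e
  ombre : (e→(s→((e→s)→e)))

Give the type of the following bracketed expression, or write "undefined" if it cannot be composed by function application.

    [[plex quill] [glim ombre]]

At [plex quill], plex : (t→s) takes quill : t, giving s.
At [glim ombre], ombre : (e→(s→((e→s)→e))) takes glim : e, giving (s→((e→s)→e)).
At [[plex quill] [glim ombre]], [glim ombre] : (s→((e→s)→e)) takes [plex quill] : s, giving ((e→s)→e).

((e→s)→e)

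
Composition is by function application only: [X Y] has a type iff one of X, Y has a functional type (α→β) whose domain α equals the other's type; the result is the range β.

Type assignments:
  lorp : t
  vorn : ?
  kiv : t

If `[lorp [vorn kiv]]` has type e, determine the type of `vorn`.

For [lorp [vorn kiv]] to have type e with lorp of type t, [vorn kiv] must be the function: [vorn kiv] : (t→e).
For [vorn kiv] to have type (t→e) with kiv of type t, vorn must be the function: vorn : (t→(t→e)).

(t→(t→e))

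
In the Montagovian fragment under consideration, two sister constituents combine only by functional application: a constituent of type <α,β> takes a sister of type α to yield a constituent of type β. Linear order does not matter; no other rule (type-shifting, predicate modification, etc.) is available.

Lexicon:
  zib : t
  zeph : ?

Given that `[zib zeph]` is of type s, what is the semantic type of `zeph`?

For [zib zeph] to have type s with zib of type t, zeph must be the function: zeph : <t,s>.

<t,s>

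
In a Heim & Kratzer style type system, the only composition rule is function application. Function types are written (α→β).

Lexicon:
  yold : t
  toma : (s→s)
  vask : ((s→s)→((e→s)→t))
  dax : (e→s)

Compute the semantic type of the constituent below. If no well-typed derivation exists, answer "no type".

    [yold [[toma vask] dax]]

no type

[toma vask]: ((s→s)→((e→s)→t)) applied to (s→s) yields ((e→s)→t).
[[toma vask] dax]: ((e→s)→t) applied to (e→s) yields t.
[yold [[toma vask] dax]]: t with t — neither is a function whose domain matches the other; composition fails here.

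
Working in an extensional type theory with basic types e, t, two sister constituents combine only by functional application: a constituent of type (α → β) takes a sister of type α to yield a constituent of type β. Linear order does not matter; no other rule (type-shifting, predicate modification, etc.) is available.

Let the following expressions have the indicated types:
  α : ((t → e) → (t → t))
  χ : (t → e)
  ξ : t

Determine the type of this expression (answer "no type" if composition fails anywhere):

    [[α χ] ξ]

[α χ]: ((t → e) → (t → t)) applied to (t → e) yields (t → t).
[[α χ] ξ]: (t → t) applied to t yields t.

t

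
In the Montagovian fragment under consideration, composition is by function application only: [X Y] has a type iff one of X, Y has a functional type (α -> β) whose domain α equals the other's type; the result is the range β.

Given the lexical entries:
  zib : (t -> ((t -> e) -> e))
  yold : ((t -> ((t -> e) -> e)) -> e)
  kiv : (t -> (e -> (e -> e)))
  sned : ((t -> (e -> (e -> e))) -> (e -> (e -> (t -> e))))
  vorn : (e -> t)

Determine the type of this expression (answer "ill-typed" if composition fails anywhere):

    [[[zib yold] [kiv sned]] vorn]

ill-typed

[zib yold]: functor yold : ((t -> ((t -> e) -> e)) -> e), argument zib : (t -> ((t -> e) -> e)); result e.
[kiv sned]: functor sned : ((t -> (e -> (e -> e))) -> (e -> (e -> (t -> e)))), argument kiv : (t -> (e -> (e -> e))); result (e -> (e -> (t -> e))).
[[zib yold] [kiv sned]]: functor [kiv sned] : (e -> (e -> (t -> e))), argument [zib yold] : e; result (e -> (t -> e)).
At [[[zib yold] [kiv sned]] vorn]: neither (e -> (t -> e)) nor (e -> t) can take the other as argument; the node is ill-typed.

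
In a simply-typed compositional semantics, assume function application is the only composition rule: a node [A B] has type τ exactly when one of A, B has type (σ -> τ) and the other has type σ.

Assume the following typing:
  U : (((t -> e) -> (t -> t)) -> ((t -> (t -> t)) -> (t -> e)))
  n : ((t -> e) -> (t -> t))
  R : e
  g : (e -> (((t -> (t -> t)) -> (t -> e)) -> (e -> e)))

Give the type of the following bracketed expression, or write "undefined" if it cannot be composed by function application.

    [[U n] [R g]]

[U n]: functor U : (((t -> e) -> (t -> t)) -> ((t -> (t -> t)) -> (t -> e))), argument n : ((t -> e) -> (t -> t)); result ((t -> (t -> t)) -> (t -> e)).
[R g]: functor g : (e -> (((t -> (t -> t)) -> (t -> e)) -> (e -> e))), argument R : e; result (((t -> (t -> t)) -> (t -> e)) -> (e -> e)).
[[U n] [R g]]: functor [R g] : (((t -> (t -> t)) -> (t -> e)) -> (e -> e)), argument [U n] : ((t -> (t -> t)) -> (t -> e)); result (e -> e).

(e -> e)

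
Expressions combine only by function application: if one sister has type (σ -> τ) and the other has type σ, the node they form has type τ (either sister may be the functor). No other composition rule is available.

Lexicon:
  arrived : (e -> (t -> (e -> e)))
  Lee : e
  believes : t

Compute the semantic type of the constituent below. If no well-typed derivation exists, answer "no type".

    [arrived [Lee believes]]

no type

[Lee believes]: e and t cannot combine by function application — type clash.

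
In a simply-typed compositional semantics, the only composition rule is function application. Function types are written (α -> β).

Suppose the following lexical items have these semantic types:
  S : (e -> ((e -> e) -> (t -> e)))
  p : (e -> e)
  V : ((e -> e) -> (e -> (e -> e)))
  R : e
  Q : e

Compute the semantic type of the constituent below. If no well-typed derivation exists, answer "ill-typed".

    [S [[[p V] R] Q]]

[p V]: ((e -> e) -> (e -> (e -> e))) applied to (e -> e) yields (e -> (e -> e)).
[[p V] R]: (e -> (e -> e)) applied to e yields (e -> e).
[[[p V] R] Q]: (e -> e) applied to e yields e.
[S [[[p V] R] Q]]: (e -> ((e -> e) -> (t -> e))) applied to e yields ((e -> e) -> (t -> e)).

((e -> e) -> (t -> e))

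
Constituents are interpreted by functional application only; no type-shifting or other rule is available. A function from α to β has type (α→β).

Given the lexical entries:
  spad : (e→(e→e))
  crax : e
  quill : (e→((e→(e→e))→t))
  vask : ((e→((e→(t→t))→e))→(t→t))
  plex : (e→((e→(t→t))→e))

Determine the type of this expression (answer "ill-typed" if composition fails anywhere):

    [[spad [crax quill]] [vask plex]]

t

[crax quill]: quill is (e→((e→(e→e))→t)), crax is e; result ((e→(e→e))→t).
[spad [crax quill]]: [crax quill] is ((e→(e→e))→t), spad is (e→(e→e)); result t.
[vask plex]: vask is ((e→((e→(t→t))→e))→(t→t)), plex is (e→((e→(t→t))→e)); result (t→t).
[[spad [crax quill]] [vask plex]]: [vask plex] is (t→t), [spad [crax quill]] is t; result t.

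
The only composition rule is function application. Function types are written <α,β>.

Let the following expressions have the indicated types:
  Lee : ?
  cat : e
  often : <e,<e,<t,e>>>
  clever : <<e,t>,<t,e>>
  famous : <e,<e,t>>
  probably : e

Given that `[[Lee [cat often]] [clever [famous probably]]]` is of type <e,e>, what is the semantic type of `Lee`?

<<e,<t,e>>,<<t,e>,<e,e>>>

[[Lee [cat often]] [clever [famous probably]]] must have type <e,e>. The sister [clever [famous probably]] has type <t,e>; that is not a function onto <e,e>, so [Lee [cat often]] must be the functor, of type <<t,e>,<e,e>>.
[Lee [cat often]] must have type <<t,e>,<e,e>>. The sister [cat often] has type <e,<t,e>>; that is not a function onto <<t,e>,<e,e>>, so Lee must be the functor, of type <<e,<t,e>>,<<t,e>,<e,e>>>.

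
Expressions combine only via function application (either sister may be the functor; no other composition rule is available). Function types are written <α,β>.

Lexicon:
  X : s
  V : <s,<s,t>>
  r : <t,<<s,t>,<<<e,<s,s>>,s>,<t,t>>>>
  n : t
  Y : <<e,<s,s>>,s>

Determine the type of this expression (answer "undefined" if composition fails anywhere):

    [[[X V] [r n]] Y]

<t,t>

[X V]: functor V : <s,<s,t>>, argument X : s; result <s,t>.
[r n]: functor r : <t,<<s,t>,<<<e,<s,s>>,s>,<t,t>>>>, argument n : t; result <<s,t>,<<<e,<s,s>>,s>,<t,t>>>.
[[X V] [r n]]: functor [r n] : <<s,t>,<<<e,<s,s>>,s>,<t,t>>>, argument [X V] : <s,t>; result <<<e,<s,s>>,s>,<t,t>>.
[[[X V] [r n]] Y]: functor [[X V] [r n]] : <<<e,<s,s>>,s>,<t,t>>, argument Y : <<e,<s,s>>,s>; result <t,t>.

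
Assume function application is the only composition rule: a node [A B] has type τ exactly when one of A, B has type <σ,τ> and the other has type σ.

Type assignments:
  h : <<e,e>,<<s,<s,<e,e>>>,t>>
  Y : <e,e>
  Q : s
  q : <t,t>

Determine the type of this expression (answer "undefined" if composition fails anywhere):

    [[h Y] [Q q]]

At [h Y], h : <<e,e>,<<s,<s,<e,e>>>,t>> takes Y : <e,e>, giving <<s,<s,<e,e>>>,t>.
[Q q]: s and <t,t> cannot combine by function application — type clash.

undefined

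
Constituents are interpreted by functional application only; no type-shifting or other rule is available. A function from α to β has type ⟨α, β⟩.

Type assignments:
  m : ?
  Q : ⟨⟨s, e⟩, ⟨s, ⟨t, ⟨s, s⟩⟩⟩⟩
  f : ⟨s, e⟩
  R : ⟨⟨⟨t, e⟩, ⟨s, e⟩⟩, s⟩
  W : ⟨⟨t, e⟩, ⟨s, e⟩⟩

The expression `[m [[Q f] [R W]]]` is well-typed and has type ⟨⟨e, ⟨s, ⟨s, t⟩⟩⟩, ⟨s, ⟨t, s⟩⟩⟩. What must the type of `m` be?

[m [[Q f] [R W]]] must have type ⟨⟨e, ⟨s, ⟨s, t⟩⟩⟩, ⟨s, ⟨t, s⟩⟩⟩. The sister [[Q f] [R W]] has type ⟨t, ⟨s, s⟩⟩; that is not a function onto ⟨⟨e, ⟨s, ⟨s, t⟩⟩⟩, ⟨s, ⟨t, s⟩⟩⟩, so m must be the functor, of type ⟨⟨t, ⟨s, s⟩⟩, ⟨⟨e, ⟨s, ⟨s, t⟩⟩⟩, ⟨s, ⟨t, s⟩⟩⟩⟩.

⟨⟨t, ⟨s, s⟩⟩, ⟨⟨e, ⟨s, ⟨s, t⟩⟩⟩, ⟨s, ⟨t, s⟩⟩⟩⟩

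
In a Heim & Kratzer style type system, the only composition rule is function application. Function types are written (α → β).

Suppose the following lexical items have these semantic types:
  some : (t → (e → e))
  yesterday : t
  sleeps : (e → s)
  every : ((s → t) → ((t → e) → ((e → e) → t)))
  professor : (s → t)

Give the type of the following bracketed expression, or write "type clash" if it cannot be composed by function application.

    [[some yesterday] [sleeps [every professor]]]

type clash

[some yesterday]: (t → (e → e)) applied to t yields (e → e).
[every professor]: ((s → t) → ((t → e) → ((e → e) → t))) applied to (s → t) yields ((t → e) → ((e → e) → t)).
[sleeps [every professor]]: (e → s) with ((t → e) → ((e → e) → t)) — neither is a function whose domain matches the other; composition fails here.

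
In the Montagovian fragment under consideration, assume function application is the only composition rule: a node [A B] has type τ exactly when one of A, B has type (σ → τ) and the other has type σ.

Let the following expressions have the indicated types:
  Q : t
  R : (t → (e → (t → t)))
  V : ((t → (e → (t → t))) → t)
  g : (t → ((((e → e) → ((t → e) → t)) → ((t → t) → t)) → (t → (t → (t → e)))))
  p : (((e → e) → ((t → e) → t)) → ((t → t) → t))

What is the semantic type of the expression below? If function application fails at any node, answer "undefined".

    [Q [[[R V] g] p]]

(t → (t → e))

[R V]: functor V : ((t → (e → (t → t))) → t), argument R : (t → (e → (t → t))); result t.
[[R V] g]: functor g : (t → ((((e → e) → ((t → e) → t)) → ((t → t) → t)) → (t → (t → (t → e))))), argument [R V] : t; result ((((e → e) → ((t → e) → t)) → ((t → t) → t)) → (t → (t → (t → e)))).
[[[R V] g] p]: functor [[R V] g] : ((((e → e) → ((t → e) → t)) → ((t → t) → t)) → (t → (t → (t → e)))), argument p : (((e → e) → ((t → e) → t)) → ((t → t) → t)); result (t → (t → (t → e))).
[Q [[[R V] g] p]]: functor [[[R V] g] p] : (t → (t → (t → e))), argument Q : t; result (t → (t → e)).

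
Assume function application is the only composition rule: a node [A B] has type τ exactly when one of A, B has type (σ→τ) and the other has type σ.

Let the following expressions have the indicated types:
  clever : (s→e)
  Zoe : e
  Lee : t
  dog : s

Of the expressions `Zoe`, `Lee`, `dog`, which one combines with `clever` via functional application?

dog

Zoe : e — clever needs s; Zoe needs nothing (atomic); neither fits.
Lee : t — clever needs s; Lee needs nothing (atomic); neither fits.
dog — combines: clever : (s→e) takes dog : s as argument, giving e.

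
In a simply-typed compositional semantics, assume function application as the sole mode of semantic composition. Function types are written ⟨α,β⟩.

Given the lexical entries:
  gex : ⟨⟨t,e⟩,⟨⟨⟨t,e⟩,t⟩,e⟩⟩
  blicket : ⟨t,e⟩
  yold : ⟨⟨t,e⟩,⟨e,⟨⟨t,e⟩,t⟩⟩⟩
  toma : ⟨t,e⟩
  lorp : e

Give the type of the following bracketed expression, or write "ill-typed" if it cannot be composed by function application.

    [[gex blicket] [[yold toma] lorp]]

[gex blicket]: functor gex : ⟨⟨t,e⟩,⟨⟨⟨t,e⟩,t⟩,e⟩⟩, argument blicket : ⟨t,e⟩; result ⟨⟨⟨t,e⟩,t⟩,e⟩.
[yold toma]: functor yold : ⟨⟨t,e⟩,⟨e,⟨⟨t,e⟩,t⟩⟩⟩, argument toma : ⟨t,e⟩; result ⟨e,⟨⟨t,e⟩,t⟩⟩.
[[yold toma] lorp]: functor [yold toma] : ⟨e,⟨⟨t,e⟩,t⟩⟩, argument lorp : e; result ⟨⟨t,e⟩,t⟩.
[[gex blicket] [[yold toma] lorp]]: functor [gex blicket] : ⟨⟨⟨t,e⟩,t⟩,e⟩, argument [[yold toma] lorp] : ⟨⟨t,e⟩,t⟩; result e.

e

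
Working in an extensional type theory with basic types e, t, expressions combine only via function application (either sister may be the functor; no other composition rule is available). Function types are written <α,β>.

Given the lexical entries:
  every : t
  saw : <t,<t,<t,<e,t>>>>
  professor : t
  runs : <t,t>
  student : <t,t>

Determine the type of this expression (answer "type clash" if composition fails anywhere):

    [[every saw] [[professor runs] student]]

[every saw]: <t,<t,<t,<e,t>>>> applied to t yields <t,<t,<e,t>>>.
[professor runs]: <t,t> applied to t yields t.
[[professor runs] student]: <t,t> applied to t yields t.
[[every saw] [[professor runs] student]]: <t,<t,<e,t>>> applied to t yields <t,<e,t>>.

<t,<e,t>>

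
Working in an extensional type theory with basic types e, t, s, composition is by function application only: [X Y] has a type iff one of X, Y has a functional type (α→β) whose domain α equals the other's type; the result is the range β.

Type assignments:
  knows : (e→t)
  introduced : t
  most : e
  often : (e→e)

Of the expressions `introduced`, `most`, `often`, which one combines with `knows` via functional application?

most

introduced : t — no; knows wants e, and introduced wants nothing (atomic).
most — combines: knows : (e→t) takes most : e as argument, giving t.
often : (e→e) — no; knows wants e, and often wants e.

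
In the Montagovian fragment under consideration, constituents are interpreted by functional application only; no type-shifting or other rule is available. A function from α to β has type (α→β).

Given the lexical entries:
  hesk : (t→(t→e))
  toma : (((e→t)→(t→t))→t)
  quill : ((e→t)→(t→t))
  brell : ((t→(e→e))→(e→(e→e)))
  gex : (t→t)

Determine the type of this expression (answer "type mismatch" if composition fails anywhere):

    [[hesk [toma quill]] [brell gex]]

type mismatch

[toma quill] — toma of type (((e→t)→(t→t))→t) combines with quill of type ((e→t)→(t→t)): type t.
[hesk [toma quill]] — hesk of type (t→(t→e)) combines with [toma quill] of type t: type (t→e).
At [brell gex]: neither ((t→(e→e))→(e→(e→e))) nor (t→t) can take the other as argument; the node is ill-typed.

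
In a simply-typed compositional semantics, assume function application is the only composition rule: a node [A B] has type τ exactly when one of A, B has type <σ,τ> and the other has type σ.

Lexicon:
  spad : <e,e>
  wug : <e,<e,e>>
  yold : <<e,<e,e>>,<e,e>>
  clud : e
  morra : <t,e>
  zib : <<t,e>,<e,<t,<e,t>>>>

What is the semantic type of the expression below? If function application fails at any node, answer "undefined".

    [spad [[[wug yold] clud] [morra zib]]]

[wug yold] — yold of type <<e,<e,e>>,<e,e>> combines with wug of type <e,<e,e>>: type <e,e>.
[[wug yold] clud] — [wug yold] of type <e,e> combines with clud of type e: type e.
[morra zib] — zib of type <<t,e>,<e,<t,<e,t>>>> combines with morra of type <t,e>: type <e,<t,<e,t>>>.
[[[wug yold] clud] [morra zib]] — [morra zib] of type <e,<t,<e,t>>> combines with [[wug yold] clud] of type e: type <t,<e,t>>.
At [spad [[[wug yold] clud] [morra zib]]]: neither <e,e> nor <t,<e,t>> can take the other as argument; the node is ill-typed.

undefined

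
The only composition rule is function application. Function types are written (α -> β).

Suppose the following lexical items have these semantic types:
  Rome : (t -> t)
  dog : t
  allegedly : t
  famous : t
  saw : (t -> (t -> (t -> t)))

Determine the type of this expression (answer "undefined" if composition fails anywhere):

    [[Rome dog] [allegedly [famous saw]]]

t

[Rome dog] — Rome of type (t -> t) combines with dog of type t: type t.
[famous saw] — saw of type (t -> (t -> (t -> t))) combines with famous of type t: type (t -> (t -> t)).
[allegedly [famous saw]] — [famous saw] of type (t -> (t -> t)) combines with allegedly of type t: type (t -> t).
[[Rome dog] [allegedly [famous saw]]] — [allegedly [famous saw]] of type (t -> t) combines with [Rome dog] of type t: type t.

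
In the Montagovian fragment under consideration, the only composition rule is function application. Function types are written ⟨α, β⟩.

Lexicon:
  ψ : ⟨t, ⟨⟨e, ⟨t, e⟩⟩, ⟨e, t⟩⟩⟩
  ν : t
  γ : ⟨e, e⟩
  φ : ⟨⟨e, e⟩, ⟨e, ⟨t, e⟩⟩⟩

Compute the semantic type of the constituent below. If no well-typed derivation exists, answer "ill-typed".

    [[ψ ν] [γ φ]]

At [ψ ν], ψ : ⟨t, ⟨⟨e, ⟨t, e⟩⟩, ⟨e, t⟩⟩⟩ takes ν : t, giving ⟨⟨e, ⟨t, e⟩⟩, ⟨e, t⟩⟩.
At [γ φ], φ : ⟨⟨e, e⟩, ⟨e, ⟨t, e⟩⟩⟩ takes γ : ⟨e, e⟩, giving ⟨e, ⟨t, e⟩⟩.
At [[ψ ν] [γ φ]], [ψ ν] : ⟨⟨e, ⟨t, e⟩⟩, ⟨e, t⟩⟩ takes [γ φ] : ⟨e, ⟨t, e⟩⟩, giving ⟨e, t⟩.

⟨e, t⟩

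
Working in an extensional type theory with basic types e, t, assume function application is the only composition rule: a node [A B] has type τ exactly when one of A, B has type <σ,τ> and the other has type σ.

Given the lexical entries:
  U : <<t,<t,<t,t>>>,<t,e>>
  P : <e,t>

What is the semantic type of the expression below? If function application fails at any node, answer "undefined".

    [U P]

undefined

[U P]: <<t,<t,<t,t>>>,<t,e>> with <e,t> — neither is a function whose domain matches the other; composition fails here.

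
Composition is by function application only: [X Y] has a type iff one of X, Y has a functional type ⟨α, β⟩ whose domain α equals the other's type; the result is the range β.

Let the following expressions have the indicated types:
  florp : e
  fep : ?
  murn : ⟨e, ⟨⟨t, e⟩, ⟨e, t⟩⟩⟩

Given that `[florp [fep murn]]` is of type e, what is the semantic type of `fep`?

[florp [fep murn]] must have type e. The sister florp has type e; that is not a function onto e, so [fep murn] must be the functor, of type ⟨e, e⟩.
[fep murn] must have type ⟨e, e⟩. The sister murn has type ⟨e, ⟨⟨t, e⟩, ⟨e, t⟩⟩⟩; that is not a function onto ⟨e, e⟩, so fep must be the functor, of type ⟨⟨e, ⟨⟨t, e⟩, ⟨e, t⟩⟩⟩, ⟨e, e⟩⟩.

⟨⟨e, ⟨⟨t, e⟩, ⟨e, t⟩⟩⟩, ⟨e, e⟩⟩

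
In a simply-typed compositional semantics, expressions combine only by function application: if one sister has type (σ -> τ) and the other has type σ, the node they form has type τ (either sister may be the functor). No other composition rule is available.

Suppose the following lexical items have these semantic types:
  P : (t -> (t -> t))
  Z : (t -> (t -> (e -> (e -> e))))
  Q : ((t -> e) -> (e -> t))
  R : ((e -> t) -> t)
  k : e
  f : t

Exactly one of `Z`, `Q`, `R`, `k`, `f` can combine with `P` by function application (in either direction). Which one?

f

Z : (t -> (t -> (e -> (e -> e)))) — neither side's domain matches the other.
Q : ((t -> e) -> (e -> t)) — neither side's domain matches the other.
R : ((e -> t) -> t) — neither side's domain matches the other.
k : e — neither side's domain matches the other.
f — combines: P : (t -> (t -> t)) takes f : t as argument, giving (t -> t).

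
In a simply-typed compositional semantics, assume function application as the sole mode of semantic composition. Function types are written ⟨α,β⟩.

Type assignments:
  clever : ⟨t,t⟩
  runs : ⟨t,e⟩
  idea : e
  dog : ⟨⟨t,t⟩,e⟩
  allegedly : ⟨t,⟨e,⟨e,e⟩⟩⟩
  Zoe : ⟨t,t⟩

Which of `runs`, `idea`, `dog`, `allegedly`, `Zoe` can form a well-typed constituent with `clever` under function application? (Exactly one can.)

dog

runs : ⟨t,e⟩ — neither side's domain matches the other.
idea : e — neither side's domain matches the other.
dog — combines: dog : ⟨⟨t,t⟩,e⟩ takes clever : ⟨t,t⟩ as argument, giving e.
allegedly : ⟨t,⟨e,⟨e,e⟩⟩⟩ — neither side's domain matches the other.
Zoe : ⟨t,t⟩ — neither side's domain matches the other.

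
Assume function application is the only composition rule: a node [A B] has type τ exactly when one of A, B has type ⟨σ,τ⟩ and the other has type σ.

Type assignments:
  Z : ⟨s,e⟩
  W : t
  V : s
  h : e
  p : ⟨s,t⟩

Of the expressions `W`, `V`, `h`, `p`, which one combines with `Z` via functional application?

V

W : t — Z needs s; W needs nothing (atomic); neither fits.
V — combines: Z : ⟨s,e⟩ takes V : s as argument, giving e.
h : e — Z needs s; h needs nothing (atomic); neither fits.
p : ⟨s,t⟩ — Z needs s; p needs s; neither fits.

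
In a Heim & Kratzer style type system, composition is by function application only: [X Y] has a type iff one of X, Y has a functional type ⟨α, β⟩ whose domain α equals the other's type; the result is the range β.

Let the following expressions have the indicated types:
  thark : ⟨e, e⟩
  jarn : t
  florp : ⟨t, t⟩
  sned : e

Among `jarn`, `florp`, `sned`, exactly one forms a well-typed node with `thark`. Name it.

jarn : t — no; thark wants e, and jarn wants nothing (atomic).
florp : ⟨t, t⟩ — no; thark wants e, and florp wants t.
sned — combines: thark : ⟨e, e⟩ takes sned : e as argument, giving e.

sned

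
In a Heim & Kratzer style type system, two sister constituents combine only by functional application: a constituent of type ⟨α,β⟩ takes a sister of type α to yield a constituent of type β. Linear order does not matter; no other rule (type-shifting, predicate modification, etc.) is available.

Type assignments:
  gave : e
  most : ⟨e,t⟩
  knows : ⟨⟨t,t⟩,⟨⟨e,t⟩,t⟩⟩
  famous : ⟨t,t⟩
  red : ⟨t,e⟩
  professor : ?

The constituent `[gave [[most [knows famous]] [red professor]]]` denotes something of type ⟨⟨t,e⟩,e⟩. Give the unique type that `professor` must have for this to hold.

[gave [[most [knows famous]] [red professor]]] must have type ⟨⟨t,e⟩,e⟩. The sister gave has type e; that is not a function onto ⟨⟨t,e⟩,e⟩, so [[most [knows famous]] [red professor]] must be the functor, of type ⟨e,⟨⟨t,e⟩,e⟩⟩.
[[most [knows famous]] [red professor]] must have type ⟨e,⟨⟨t,e⟩,e⟩⟩. The sister [most [knows famous]] has type t; that is not a function onto ⟨e,⟨⟨t,e⟩,e⟩⟩, so [red professor] must be the functor, of type ⟨t,⟨e,⟨⟨t,e⟩,e⟩⟩⟩.
[red professor] must have type ⟨t,⟨e,⟨⟨t,e⟩,e⟩⟩⟩. The sister red has type ⟨t,e⟩; that is not a function onto ⟨t,⟨e,⟨⟨t,e⟩,e⟩⟩⟩, so professor must be the functor, of type ⟨⟨t,e⟩,⟨t,⟨e,⟨⟨t,e⟩,e⟩⟩⟩⟩.

⟨⟨t,e⟩,⟨t,⟨e,⟨⟨t,e⟩,e⟩⟩⟩⟩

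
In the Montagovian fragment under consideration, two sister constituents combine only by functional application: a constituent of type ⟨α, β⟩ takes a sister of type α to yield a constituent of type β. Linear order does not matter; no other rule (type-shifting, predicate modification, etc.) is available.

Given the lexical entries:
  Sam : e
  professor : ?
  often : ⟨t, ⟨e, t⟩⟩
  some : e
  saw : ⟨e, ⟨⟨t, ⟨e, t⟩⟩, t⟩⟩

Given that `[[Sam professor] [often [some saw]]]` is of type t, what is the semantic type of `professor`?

⟨e, ⟨t, t⟩⟩

[[Sam professor] [often [some saw]]] is required to be t. [often [some saw]] : t cannot yield t as functor, so [Sam professor] : ⟨t, t⟩.
[Sam professor] is required to be ⟨t, t⟩. Sam : e cannot yield ⟨t, t⟩ as functor, so professor : ⟨e, ⟨t, t⟩⟩.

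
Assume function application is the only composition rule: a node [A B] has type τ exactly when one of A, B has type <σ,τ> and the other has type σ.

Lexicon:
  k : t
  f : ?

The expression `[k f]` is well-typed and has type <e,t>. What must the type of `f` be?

<t,<e,t>>

At [k f] (required: <e,t>): k is t, which is not a function with range <e,t>; hence f is the functor — type <t,<e,t>>.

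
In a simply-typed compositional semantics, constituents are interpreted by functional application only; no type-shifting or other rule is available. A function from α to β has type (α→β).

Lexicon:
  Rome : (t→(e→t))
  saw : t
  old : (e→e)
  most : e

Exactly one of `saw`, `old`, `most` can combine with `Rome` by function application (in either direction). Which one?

saw

saw — combines: Rome : (t→(e→t)) takes saw : t as argument, giving (e→t).
old : (e→e) — no; Rome wants t, and old wants e.
most : e — no; Rome wants t, and most wants nothing (atomic).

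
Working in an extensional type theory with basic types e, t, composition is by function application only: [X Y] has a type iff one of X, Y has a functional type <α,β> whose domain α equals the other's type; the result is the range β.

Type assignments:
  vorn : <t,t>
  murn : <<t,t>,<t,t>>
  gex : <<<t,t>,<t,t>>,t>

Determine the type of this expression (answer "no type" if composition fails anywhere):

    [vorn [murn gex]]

t

[murn gex]: functor gex : <<<t,t>,<t,t>>,t>, argument murn : <<t,t>,<t,t>>; result t.
[vorn [murn gex]]: functor vorn : <t,t>, argument [murn gex] : t; result t.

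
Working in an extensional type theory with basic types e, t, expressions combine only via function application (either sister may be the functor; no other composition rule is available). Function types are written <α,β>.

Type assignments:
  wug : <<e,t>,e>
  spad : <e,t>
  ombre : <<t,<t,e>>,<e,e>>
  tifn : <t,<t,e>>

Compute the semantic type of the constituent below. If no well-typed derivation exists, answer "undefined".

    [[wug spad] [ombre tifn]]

[wug spad]: <<e,t>,e> applied to <e,t> yields e.
[ombre tifn]: <<t,<t,e>>,<e,e>> applied to <t,<t,e>> yields <e,e>.
[[wug spad] [ombre tifn]]: <e,e> applied to e yields e.

e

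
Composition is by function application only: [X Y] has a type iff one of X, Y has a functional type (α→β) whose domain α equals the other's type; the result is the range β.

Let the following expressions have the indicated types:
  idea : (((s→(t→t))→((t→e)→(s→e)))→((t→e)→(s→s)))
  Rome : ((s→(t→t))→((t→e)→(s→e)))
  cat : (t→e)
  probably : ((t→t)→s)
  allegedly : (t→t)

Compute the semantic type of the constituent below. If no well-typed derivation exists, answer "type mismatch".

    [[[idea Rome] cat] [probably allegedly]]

s

[idea Rome]: (((s→(t→t))→((t→e)→(s→e)))→((t→e)→(s→s))) applied to ((s→(t→t))→((t→e)→(s→e))) yields ((t→e)→(s→s)).
[[idea Rome] cat]: ((t→e)→(s→s)) applied to (t→e) yields (s→s).
[probably allegedly]: ((t→t)→s) applied to (t→t) yields s.
[[[idea Rome] cat] [probably allegedly]]: (s→s) applied to s yields s.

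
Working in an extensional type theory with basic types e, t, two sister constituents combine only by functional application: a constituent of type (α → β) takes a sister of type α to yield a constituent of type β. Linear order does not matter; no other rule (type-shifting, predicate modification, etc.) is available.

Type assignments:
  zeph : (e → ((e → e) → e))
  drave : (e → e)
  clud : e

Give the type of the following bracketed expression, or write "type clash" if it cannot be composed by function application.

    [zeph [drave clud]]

[drave clud]: drave is (e → e), clud is e; result e.
[zeph [drave clud]]: zeph is (e → ((e → e) → e)), [drave clud] is e; result ((e → e) → e).

((e → e) → e)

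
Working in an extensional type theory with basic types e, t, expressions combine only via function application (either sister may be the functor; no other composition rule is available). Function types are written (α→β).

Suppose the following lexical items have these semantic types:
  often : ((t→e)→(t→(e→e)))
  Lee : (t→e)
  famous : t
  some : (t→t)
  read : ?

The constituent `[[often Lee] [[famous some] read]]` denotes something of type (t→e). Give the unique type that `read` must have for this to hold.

(t→((t→(e→e))→(t→e)))

[[often Lee] [[famous some] read]] is required to be (t→e). [often Lee] : (t→(e→e)) cannot yield (t→e) as functor, so [[famous some] read] : ((t→(e→e))→(t→e)).
[[famous some] read] is required to be ((t→(e→e))→(t→e)). [famous some] : t cannot yield ((t→(e→e))→(t→e)) as functor, so read : (t→((t→(e→e))→(t→e))).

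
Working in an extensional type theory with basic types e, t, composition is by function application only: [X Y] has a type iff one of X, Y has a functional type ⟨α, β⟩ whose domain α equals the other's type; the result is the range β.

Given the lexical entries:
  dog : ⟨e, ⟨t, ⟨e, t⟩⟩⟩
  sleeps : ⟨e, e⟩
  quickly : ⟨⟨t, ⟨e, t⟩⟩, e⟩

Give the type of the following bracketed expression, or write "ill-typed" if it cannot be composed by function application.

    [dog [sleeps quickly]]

ill-typed

At [sleeps quickly]: neither ⟨e, e⟩ nor ⟨⟨t, ⟨e, t⟩⟩, e⟩ can take the other as argument; the node is ill-typed.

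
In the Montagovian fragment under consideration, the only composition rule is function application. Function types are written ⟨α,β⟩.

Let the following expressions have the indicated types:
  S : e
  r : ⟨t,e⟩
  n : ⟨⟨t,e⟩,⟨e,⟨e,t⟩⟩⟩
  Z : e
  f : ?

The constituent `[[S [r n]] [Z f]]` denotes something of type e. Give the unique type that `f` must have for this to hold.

⟨e,⟨⟨e,t⟩,e⟩⟩

[[S [r n]] [Z f]] must have type e. The sister [S [r n]] has type ⟨e,t⟩; that is not a function onto e, so [Z f] must be the functor, of type ⟨⟨e,t⟩,e⟩.
[Z f] must have type ⟨⟨e,t⟩,e⟩. The sister Z has type e; that is not a function onto ⟨⟨e,t⟩,e⟩, so f must be the functor, of type ⟨e,⟨⟨e,t⟩,e⟩⟩.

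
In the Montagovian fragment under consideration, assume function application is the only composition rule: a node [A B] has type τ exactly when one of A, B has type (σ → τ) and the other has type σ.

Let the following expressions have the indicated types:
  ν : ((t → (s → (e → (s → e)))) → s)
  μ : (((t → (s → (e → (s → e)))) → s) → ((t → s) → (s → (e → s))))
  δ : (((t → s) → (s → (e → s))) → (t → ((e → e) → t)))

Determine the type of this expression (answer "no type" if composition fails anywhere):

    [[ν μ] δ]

[ν μ]: functor μ : (((t → (s → (e → (s → e)))) → s) → ((t → s) → (s → (e → s)))), argument ν : ((t → (s → (e → (s → e)))) → s); result ((t → s) → (s → (e → s))).
[[ν μ] δ]: functor δ : (((t → s) → (s → (e → s))) → (t → ((e → e) → t))), argument [ν μ] : ((t → s) → (s → (e → s))); result (t → ((e → e) → t)).

(t → ((e → e) → t))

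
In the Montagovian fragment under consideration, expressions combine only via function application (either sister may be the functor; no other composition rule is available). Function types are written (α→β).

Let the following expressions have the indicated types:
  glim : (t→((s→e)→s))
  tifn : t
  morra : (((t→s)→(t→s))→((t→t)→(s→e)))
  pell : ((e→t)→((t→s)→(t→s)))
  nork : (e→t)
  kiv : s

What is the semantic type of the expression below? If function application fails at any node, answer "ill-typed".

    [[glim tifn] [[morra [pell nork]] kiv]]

At [glim tifn], glim : (t→((s→e)→s)) takes tifn : t, giving ((s→e)→s).
At [pell nork], pell : ((e→t)→((t→s)→(t→s))) takes nork : (e→t), giving ((t→s)→(t→s)).
At [morra [pell nork]], morra : (((t→s)→(t→s))→((t→t)→(s→e))) takes [pell nork] : ((t→s)→(t→s)), giving ((t→t)→(s→e)).
At [[morra [pell nork]] kiv]: neither ((t→t)→(s→e)) nor s can take the other as argument; the node is ill-typed.

ill-typed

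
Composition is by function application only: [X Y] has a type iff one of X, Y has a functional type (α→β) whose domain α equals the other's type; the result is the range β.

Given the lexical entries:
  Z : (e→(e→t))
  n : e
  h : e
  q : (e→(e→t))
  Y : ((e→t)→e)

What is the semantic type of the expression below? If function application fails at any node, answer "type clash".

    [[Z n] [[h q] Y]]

t

[Z n] — Z of type (e→(e→t)) combines with n of type e: type (e→t).
[h q] — q of type (e→(e→t)) combines with h of type e: type (e→t).
[[h q] Y] — Y of type ((e→t)→e) combines with [h q] of type (e→t): type e.
[[Z n] [[h q] Y]] — [Z n] of type (e→t) combines with [[h q] Y] of type e: type t.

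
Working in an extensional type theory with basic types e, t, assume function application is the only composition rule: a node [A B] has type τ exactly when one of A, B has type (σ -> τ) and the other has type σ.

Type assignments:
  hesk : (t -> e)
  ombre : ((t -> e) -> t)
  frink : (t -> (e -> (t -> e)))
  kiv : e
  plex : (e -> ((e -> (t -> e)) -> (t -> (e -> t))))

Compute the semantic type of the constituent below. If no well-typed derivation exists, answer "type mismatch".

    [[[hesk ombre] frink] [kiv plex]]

(t -> (e -> t))

[hesk ombre] — ombre of type ((t -> e) -> t) combines with hesk of type (t -> e): type t.
[[hesk ombre] frink] — frink of type (t -> (e -> (t -> e))) combines with [hesk ombre] of type t: type (e -> (t -> e)).
[kiv plex] — plex of type (e -> ((e -> (t -> e)) -> (t -> (e -> t)))) combines with kiv of type e: type ((e -> (t -> e)) -> (t -> (e -> t))).
[[[hesk ombre] frink] [kiv plex]] — [kiv plex] of type ((e -> (t -> e)) -> (t -> (e -> t))) combines with [[hesk ombre] frink] of type (e -> (t -> e)): type (t -> (e -> t)).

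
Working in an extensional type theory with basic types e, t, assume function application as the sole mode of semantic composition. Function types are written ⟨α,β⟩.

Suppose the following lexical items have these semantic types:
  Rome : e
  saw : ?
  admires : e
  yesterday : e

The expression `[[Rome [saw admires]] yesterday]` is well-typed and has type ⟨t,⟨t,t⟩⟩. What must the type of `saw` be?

For [[Rome [saw admires]] yesterday] to have type ⟨t,⟨t,t⟩⟩ with yesterday of type e, [Rome [saw admires]] must be the function: [Rome [saw admires]] : ⟨e,⟨t,⟨t,t⟩⟩⟩.
For [Rome [saw admires]] to have type ⟨e,⟨t,⟨t,t⟩⟩⟩ with Rome of type e, [saw admires] must be the function: [saw admires] : ⟨e,⟨e,⟨t,⟨t,t⟩⟩⟩⟩.
For [saw admires] to have type ⟨e,⟨e,⟨t,⟨t,t⟩⟩⟩⟩ with admires of type e, saw must be the function: saw : ⟨e,⟨e,⟨e,⟨t,⟨t,t⟩⟩⟩⟩⟩.

⟨e,⟨e,⟨e,⟨t,⟨t,t⟩⟩⟩⟩⟩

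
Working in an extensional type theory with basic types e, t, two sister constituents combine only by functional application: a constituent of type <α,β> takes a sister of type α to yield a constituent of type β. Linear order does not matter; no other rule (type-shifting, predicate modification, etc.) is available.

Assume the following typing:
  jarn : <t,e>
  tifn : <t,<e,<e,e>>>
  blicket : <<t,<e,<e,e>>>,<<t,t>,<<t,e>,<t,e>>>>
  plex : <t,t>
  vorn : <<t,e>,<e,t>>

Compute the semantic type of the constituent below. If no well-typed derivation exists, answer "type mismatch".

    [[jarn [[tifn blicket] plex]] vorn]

<e,t>

[tifn blicket]: blicket is <<t,<e,<e,e>>>,<<t,t>,<<t,e>,<t,e>>>>, tifn is <t,<e,<e,e>>>; result <<t,t>,<<t,e>,<t,e>>>.
[[tifn blicket] plex]: [tifn blicket] is <<t,t>,<<t,e>,<t,e>>>, plex is <t,t>; result <<t,e>,<t,e>>.
[jarn [[tifn blicket] plex]]: [[tifn blicket] plex] is <<t,e>,<t,e>>, jarn is <t,e>; result <t,e>.
[[jarn [[tifn blicket] plex]] vorn]: vorn is <<t,e>,<e,t>>, [jarn [[tifn blicket] plex]] is <t,e>; result <e,t>.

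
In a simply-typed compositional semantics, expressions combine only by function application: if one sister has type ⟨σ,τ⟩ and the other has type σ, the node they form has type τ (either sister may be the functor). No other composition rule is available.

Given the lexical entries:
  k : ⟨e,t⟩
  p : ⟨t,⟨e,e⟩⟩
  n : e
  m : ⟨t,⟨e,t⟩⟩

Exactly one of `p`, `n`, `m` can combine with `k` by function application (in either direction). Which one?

p : ⟨t,⟨e,e⟩⟩ — neither side's domain matches the other.
n — combines: k : ⟨e,t⟩ takes n : e as argument, giving t.
m : ⟨t,⟨e,t⟩⟩ — neither side's domain matches the other.

n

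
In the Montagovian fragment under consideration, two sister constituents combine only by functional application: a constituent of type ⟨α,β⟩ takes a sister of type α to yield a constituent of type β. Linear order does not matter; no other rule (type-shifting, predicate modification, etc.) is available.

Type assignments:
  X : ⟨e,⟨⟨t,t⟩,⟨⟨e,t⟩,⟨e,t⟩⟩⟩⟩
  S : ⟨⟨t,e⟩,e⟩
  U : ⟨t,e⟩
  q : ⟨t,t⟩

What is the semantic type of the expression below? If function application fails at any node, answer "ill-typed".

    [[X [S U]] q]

⟨⟨e,t⟩,⟨e,t⟩⟩

[S U] — S of type ⟨⟨t,e⟩,e⟩ combines with U of type ⟨t,e⟩: type e.
[X [S U]] — X of type ⟨e,⟨⟨t,t⟩,⟨⟨e,t⟩,⟨e,t⟩⟩⟩⟩ combines with [S U] of type e: type ⟨⟨t,t⟩,⟨⟨e,t⟩,⟨e,t⟩⟩⟩.
[[X [S U]] q] — [X [S U]] of type ⟨⟨t,t⟩,⟨⟨e,t⟩,⟨e,t⟩⟩⟩ combines with q of type ⟨t,t⟩: type ⟨⟨e,t⟩,⟨e,t⟩⟩.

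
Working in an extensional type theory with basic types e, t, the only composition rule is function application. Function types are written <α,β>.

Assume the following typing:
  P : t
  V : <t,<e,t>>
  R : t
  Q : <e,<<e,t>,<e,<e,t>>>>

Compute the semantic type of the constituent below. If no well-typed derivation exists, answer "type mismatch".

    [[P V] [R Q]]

At [P V], V : <t,<e,t>> takes P : t, giving <e,t>.
[R Q]: t and <e,<<e,t>,<e,<e,t>>>> cannot combine by function application — type clash.

type mismatch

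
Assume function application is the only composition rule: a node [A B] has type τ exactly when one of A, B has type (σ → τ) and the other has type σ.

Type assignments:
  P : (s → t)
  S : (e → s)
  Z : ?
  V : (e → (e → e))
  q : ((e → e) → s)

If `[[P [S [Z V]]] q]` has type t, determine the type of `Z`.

[[P [S [Z V]]] q] must have type t. The sister q has type ((e → e) → s); that is not a function onto t, so [P [S [Z V]]] must be the functor, of type (((e → e) → s) → t).
[P [S [Z V]]] must have type (((e → e) → s) → t). The sister P has type (s → t); that is not a function onto (((e → e) → s) → t), so [S [Z V]] must be the functor, of type ((s → t) → (((e → e) → s) → t)).
[S [Z V]] must have type ((s → t) → (((e → e) → s) → t)). The sister S has type (e → s); that is not a function onto ((s → t) → (((e → e) → s) → t)), so [Z V] must be the functor, of type ((e → s) → ((s → t) → (((e → e) → s) → t))).
[Z V] must have type ((e → s) → ((s → t) → (((e → e) → s) → t))). The sister V has type (e → (e → e)); that is not a function onto ((e → s) → ((s → t) → (((e → e) → s) → t))), so Z must be the functor, of type ((e → (e → e)) → ((e → s) → ((s → t) → (((e → e) → s) → t)))).

((e → (e → e)) → ((e → s) → ((s → t) → (((e → e) → s) → t))))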